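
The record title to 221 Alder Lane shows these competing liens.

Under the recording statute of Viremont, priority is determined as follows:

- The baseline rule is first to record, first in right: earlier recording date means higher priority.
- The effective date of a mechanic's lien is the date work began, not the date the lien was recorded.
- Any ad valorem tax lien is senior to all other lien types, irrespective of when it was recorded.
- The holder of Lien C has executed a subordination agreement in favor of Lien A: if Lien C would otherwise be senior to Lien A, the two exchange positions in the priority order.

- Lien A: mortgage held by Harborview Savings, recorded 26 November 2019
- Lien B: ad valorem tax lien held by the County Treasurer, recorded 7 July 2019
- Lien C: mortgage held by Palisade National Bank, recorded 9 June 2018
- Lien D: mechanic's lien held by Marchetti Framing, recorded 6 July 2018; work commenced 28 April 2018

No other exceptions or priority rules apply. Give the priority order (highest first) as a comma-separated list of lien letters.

Adjusting effective dates: D is treated as recorded 28 April 2018, the work-commencement date.
B, as an ad valorem tax lien, has superpriority and ranks first.
The other liens, earliest effective date first: D (28 April 2018), C (9 June 2018), A (26 November 2019).
C would otherwise be senior to A, so under the subordination agreement C and A exchange positions.

B, D, A, C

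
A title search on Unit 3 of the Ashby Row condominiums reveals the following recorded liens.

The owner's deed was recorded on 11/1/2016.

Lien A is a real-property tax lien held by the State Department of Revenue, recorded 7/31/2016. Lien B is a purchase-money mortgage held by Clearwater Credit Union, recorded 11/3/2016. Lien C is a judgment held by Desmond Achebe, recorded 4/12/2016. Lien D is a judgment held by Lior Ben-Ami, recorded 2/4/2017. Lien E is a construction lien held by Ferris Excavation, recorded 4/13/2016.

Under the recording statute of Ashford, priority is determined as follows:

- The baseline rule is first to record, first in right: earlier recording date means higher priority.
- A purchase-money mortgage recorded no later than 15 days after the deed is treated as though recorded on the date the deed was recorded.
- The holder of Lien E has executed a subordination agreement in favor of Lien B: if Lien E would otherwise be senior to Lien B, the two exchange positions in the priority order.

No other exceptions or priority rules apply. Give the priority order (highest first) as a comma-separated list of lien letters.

C, B, A, E, D

Effective dates: B was recorded within the 15-day window, so its effective date is the deed date 11/1/2016.
Sorted by effective date: C (4/12/2016), E (4/13/2016), A (7/31/2016), B (11/1/2016), D (2/4/2017).
E would otherwise be senior to B, so under the subordination agreement E and B exchange positions.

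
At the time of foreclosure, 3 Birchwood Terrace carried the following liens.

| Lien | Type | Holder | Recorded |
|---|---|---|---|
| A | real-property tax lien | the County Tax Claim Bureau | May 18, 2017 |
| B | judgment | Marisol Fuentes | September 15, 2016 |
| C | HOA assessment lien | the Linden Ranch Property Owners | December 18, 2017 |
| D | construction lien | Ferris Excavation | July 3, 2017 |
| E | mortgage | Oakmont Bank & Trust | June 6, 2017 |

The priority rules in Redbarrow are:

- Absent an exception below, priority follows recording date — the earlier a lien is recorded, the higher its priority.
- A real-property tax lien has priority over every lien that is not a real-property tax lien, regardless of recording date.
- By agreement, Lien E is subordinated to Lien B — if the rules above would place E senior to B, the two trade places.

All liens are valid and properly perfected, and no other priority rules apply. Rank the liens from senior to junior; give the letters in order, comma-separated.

A, B, E, D, C

A is a real-property tax lien, so it outranks all other liens regardless of date.
Among the remaining liens, by effective date: B (September 15, 2016), E (June 6, 2017), D (July 3, 2017), C (December 18, 2017).
E is already junior to B, so the subordination agreement changes nothing.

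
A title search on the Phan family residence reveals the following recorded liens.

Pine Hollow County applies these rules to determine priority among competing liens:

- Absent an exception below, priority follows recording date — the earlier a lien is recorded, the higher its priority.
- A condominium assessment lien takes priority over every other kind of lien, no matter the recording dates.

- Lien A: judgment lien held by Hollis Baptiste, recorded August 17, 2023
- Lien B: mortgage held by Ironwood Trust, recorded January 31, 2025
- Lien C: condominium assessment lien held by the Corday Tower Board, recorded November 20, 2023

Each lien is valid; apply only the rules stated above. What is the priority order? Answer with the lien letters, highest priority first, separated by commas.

C is a condominium assessment lien and takes priority over every other lien.
Ordering the rest by effective date: A (August 17, 2023), B (January 31, 2025).

C, A, B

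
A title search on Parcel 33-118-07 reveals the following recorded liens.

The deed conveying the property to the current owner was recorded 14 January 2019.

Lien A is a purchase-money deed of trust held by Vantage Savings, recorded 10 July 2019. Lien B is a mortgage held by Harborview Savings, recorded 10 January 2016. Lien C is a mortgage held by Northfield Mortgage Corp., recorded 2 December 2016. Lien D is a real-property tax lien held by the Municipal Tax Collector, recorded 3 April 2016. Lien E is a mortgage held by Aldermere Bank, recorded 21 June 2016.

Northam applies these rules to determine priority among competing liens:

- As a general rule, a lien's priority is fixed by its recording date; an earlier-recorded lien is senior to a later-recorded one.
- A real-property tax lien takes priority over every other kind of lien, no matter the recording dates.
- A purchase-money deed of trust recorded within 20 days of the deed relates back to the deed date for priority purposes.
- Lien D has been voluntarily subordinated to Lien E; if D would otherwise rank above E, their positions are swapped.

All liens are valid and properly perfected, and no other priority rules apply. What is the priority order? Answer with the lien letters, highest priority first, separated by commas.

Effective dates after the stated exceptions: A was recorded 177 days after the deed — beyond 20 days — so no relation-back applies.
As a real-property tax lien, D is senior to every other lien.
The other liens, earliest effective date first: B (10 January 2016), E (21 June 2016), C (2 December 2016), A (10 July 2019).
The subordination applies — D was senior to E — so D and E swap.

E, B, D, C, A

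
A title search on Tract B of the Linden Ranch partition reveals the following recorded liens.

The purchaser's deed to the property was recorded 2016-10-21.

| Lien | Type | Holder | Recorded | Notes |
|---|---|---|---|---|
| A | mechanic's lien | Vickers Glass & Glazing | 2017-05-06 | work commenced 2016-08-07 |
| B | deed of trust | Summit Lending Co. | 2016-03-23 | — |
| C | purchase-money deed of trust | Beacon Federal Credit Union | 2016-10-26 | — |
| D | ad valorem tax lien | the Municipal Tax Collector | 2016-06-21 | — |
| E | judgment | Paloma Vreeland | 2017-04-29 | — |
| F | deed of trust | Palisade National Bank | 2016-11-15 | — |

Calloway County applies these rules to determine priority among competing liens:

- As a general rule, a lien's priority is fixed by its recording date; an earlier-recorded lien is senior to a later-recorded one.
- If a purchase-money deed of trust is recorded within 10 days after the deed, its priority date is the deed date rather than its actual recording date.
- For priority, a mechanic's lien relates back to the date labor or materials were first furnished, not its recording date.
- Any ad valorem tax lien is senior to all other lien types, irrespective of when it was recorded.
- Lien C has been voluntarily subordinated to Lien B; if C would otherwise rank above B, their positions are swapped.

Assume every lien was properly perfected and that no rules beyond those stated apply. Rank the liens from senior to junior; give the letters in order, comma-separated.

D, B, A, C, F, E

Effective dates after the stated exceptions: A is treated as recorded 2016-08-07, the work-commencement date; C's effective date is the deed date, 2016-10-21.
As an ad valorem tax lien, D is senior to every other lien.
Among the remaining liens, by effective date: B (2016-03-23), A (2016-08-07), C (2016-10-21), F (2016-11-15), E (2017-04-29).
C already ranks below B; the subordination has no effect.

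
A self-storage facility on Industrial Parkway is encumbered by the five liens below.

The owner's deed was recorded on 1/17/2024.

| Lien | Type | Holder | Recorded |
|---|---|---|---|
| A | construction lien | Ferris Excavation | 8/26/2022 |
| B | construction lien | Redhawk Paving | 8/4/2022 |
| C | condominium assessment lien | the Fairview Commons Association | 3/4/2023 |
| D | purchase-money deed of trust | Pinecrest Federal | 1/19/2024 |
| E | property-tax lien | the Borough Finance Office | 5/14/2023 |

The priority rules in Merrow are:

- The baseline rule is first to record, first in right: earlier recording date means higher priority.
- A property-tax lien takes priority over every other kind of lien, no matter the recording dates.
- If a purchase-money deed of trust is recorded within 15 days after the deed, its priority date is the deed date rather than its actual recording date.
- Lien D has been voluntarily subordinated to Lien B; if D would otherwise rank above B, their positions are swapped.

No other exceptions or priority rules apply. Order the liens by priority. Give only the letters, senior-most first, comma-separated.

E, B, A, C, D

Adjusting effective dates: D's effective date is the deed date, 1/17/2024.
E, as a property-tax lien, has superpriority and ranks first.
Among the remaining liens, by effective date: B (8/4/2022), A (8/26/2022), C (3/4/2023), D (1/17/2024).
D is already junior to B, so the subordination agreement changes nothing.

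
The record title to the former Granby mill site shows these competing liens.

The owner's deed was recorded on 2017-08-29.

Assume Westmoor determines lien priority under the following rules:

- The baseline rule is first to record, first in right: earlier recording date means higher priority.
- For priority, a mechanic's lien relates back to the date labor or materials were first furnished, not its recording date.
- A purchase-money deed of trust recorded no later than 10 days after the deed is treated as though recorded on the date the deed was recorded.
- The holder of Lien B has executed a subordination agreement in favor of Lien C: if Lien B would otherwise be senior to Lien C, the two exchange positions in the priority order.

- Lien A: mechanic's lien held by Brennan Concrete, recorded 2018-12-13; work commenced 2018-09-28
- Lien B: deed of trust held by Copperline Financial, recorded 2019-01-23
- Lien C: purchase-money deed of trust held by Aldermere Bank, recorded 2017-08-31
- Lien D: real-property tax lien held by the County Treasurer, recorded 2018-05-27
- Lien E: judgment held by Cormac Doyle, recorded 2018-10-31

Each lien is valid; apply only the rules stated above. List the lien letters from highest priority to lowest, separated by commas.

Adjusting effective dates: A is treated as recorded 2018-09-28, the work-commencement date; C's effective date is the deed date, 2017-08-29.
By effective date, earliest first: C (2017-08-29), D (2018-05-27), A (2018-09-28), E (2018-10-31), B (2019-01-23).
Since B is not senior to C, the subordination leaves the order unchanged.

C, D, A, E, B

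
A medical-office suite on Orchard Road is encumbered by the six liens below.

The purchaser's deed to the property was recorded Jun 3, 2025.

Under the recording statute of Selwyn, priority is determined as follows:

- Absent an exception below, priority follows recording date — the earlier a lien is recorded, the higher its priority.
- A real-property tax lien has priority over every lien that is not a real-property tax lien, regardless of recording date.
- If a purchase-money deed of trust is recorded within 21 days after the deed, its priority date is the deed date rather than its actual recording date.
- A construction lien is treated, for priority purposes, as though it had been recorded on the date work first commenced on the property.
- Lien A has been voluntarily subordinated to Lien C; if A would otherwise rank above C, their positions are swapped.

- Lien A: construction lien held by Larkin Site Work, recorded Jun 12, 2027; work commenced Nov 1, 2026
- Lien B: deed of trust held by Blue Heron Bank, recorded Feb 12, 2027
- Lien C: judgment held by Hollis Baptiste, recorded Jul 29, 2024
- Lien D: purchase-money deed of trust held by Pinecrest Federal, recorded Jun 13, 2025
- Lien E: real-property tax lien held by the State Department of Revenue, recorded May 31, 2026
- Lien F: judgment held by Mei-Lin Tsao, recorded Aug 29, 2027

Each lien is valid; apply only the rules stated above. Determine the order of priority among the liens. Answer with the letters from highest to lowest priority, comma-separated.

Effective dates after the stated exceptions: A relates back to Nov 1, 2026 (work commenced); D was recorded within the 21-day window, so its effective date is the deed date Jun 3, 2025.
E is a real-property tax lien and takes priority over every other lien.
Among the remaining liens, by effective date: C (Jul 29, 2024), D (Jun 3, 2025), A (Nov 1, 2026), B (Feb 12, 2027), F (Aug 29, 2027).
Since A is not senior to C, the subordination leaves the order unchanged.

E, C, D, A, B, F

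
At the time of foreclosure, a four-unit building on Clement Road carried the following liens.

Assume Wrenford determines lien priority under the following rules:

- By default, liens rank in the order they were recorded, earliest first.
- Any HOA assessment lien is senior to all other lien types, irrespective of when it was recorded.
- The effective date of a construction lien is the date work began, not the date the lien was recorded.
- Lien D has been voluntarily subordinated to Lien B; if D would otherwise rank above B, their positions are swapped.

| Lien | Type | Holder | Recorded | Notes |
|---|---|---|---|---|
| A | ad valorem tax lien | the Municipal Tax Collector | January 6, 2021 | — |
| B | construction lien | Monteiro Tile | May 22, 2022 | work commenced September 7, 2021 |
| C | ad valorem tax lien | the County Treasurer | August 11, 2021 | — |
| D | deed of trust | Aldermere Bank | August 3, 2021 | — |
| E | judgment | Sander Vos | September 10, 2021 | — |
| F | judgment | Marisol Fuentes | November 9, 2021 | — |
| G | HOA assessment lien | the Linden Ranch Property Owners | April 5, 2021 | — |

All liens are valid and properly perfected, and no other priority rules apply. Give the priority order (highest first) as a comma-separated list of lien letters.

G, A, B, C, D, E, F

Effective dates after the stated exceptions: B relates back to September 7, 2021 (work commenced).
G is an HOA assessment lien and takes priority over every other lien.
Remaining liens by effective date: A (January 6, 2021), D (August 3, 2021), C (August 11, 2021), B (September 7, 2021), E (September 10, 2021), F (November 9, 2021).
D would otherwise be senior to B, so under the subordination agreement D and B exchange positions.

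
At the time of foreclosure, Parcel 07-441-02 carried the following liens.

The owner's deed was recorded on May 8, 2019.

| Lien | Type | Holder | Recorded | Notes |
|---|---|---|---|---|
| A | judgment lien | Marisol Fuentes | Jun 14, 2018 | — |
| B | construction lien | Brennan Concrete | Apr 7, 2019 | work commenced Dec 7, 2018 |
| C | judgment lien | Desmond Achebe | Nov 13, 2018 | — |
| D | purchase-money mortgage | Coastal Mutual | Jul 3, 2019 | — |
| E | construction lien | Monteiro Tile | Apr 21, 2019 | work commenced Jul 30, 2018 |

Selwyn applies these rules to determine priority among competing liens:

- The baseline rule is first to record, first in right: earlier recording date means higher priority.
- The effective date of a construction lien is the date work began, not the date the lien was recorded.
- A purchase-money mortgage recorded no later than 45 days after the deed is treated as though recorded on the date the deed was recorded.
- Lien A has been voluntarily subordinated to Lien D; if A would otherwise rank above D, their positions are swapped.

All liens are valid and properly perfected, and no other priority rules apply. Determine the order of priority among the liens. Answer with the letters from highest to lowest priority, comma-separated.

Effective dates after the stated exceptions: B's effective date is Dec 7, 2018, when work began; D was recorded 56 days after the deed — beyond 45 days — so no relation-back applies; E's effective date is Jul 30, 2018, when work began.
Sorted by effective date: A (Jun 14, 2018), E (Jul 30, 2018), C (Nov 13, 2018), B (Dec 7, 2018), D (Jul 3, 2019).
The subordination applies — A was senior to D — so A and D swap.

D, E, C, B, A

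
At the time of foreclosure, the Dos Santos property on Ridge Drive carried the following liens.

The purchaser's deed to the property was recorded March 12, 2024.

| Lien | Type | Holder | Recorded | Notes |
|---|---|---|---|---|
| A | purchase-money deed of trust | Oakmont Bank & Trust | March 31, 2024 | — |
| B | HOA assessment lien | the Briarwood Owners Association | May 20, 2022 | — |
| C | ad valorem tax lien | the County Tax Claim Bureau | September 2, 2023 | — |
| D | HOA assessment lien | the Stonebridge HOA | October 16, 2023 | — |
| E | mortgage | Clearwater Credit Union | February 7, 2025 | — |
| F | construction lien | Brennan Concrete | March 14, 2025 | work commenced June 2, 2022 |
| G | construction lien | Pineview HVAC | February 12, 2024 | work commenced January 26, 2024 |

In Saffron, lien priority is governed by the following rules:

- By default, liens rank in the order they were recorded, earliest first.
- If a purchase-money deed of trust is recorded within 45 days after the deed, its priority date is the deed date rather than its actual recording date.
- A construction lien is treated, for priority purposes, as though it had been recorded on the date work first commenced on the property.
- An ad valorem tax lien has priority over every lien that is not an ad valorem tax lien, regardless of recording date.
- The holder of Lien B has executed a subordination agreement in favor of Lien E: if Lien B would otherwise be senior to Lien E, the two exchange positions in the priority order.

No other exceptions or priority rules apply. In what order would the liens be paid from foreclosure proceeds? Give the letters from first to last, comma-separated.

Effective dates: A relates back to the deed date March 12, 2024; F is treated as recorded June 2, 2022, the work-commencement date; G is treated as recorded January 26, 2024, the work-commencement date.
As an ad valorem tax lien, C is senior to every other lien.
The other liens, earliest effective date first: B (May 20, 2022), F (June 2, 2022), D (October 16, 2023), G (January 26, 2024), A (March 12, 2024), E (February 7, 2025).
The subordination applies — B was senior to E — so B and E swap.

C, E, F, D, G, A, B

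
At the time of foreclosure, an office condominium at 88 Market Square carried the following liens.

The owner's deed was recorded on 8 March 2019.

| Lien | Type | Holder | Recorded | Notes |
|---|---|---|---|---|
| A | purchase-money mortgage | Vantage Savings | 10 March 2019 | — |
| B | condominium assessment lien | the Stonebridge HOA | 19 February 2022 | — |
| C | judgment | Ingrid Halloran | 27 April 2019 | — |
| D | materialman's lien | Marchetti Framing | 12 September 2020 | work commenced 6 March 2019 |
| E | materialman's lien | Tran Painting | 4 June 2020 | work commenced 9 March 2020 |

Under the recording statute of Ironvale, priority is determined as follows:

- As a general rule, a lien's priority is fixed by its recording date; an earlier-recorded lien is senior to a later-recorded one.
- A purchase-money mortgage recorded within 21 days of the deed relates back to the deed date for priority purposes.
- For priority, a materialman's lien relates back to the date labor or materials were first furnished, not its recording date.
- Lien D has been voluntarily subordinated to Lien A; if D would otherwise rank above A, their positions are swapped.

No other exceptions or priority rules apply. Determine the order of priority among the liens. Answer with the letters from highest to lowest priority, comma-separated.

Effective dates: A was recorded within the 21-day window, so its effective date is the deed date 8 March 2019; D's effective date is 6 March 2019, when work began; E is treated as recorded 9 March 2020, the work-commencement date.
By effective date: D (6 March 2019), A (8 March 2019), C (27 April 2019), E (9 March 2020), B (19 February 2022).
The subordination applies — D was senior to A — so D and A swap.

A, D, C, E, B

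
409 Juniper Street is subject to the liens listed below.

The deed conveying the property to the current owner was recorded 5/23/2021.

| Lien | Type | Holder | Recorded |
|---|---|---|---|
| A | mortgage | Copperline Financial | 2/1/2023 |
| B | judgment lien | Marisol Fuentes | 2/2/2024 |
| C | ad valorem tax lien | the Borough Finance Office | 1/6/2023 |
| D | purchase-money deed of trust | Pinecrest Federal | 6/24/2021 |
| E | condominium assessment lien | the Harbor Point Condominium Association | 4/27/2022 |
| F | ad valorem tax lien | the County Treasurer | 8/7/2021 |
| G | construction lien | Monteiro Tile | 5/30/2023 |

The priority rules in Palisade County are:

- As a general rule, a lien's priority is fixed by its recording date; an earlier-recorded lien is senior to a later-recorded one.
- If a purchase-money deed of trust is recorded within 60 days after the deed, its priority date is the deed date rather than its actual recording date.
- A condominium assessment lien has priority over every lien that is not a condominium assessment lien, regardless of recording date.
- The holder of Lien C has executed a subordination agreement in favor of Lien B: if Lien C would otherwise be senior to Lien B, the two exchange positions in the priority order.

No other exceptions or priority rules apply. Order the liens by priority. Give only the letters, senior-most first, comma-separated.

E, D, F, B, A, G, C

Effective dates after the stated exceptions: D relates back to the deed date 5/23/2021.
As a condominium assessment lien, E is senior to every other lien.
The other liens, earliest effective date first: D (5/23/2021), F (8/7/2021), C (1/6/2023), A (2/1/2023), G (5/30/2023), B (2/2/2024).
C is senior to B before the subordination, so the two trade places.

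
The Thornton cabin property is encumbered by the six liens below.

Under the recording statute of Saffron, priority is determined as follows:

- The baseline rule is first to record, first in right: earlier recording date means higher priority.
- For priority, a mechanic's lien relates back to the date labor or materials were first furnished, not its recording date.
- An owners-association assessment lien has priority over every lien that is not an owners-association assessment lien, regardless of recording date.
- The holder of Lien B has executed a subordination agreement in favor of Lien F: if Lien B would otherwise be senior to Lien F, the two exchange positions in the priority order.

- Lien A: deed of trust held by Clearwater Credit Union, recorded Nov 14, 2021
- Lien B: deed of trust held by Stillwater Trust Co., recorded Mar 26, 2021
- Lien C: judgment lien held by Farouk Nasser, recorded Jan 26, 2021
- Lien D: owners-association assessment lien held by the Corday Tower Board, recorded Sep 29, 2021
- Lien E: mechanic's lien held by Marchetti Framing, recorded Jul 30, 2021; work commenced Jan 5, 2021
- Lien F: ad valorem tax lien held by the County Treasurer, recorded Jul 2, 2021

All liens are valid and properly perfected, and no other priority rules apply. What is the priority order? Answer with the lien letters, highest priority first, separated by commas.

Effective dates after the stated exceptions: E is treated as recorded Jan 5, 2021, the work-commencement date.
D is an owners-association assessment lien, so it outranks all other liens regardless of date.
Remaining liens by effective date: E (Jan 5, 2021), C (Jan 26, 2021), B (Mar 26, 2021), F (Jul 2, 2021), A (Nov 14, 2021).
B is senior to F before the subordination, so the two trade places.

D, E, C, F, B, A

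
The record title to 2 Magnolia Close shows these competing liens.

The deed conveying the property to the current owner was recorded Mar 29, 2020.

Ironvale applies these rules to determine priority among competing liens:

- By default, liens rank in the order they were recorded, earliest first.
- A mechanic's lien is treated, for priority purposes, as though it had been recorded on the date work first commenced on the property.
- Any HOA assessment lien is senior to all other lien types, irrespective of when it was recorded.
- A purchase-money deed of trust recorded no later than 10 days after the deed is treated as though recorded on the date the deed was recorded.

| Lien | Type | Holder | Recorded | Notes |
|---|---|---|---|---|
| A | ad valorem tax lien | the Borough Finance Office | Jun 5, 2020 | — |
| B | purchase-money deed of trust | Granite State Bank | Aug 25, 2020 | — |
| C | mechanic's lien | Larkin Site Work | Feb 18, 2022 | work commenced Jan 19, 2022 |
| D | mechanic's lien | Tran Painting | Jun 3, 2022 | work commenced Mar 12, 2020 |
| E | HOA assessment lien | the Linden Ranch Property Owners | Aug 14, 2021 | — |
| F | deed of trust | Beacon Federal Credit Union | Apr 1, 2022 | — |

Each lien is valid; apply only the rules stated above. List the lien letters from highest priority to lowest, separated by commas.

Effective dates: B was recorded 149 days after the deed — beyond 10 days — so no relation-back applies; C is treated as recorded Jan 19, 2022, the work-commencement date; D's effective date is Mar 12, 2020, when work began.
As an HOA assessment lien, E is senior to every other lien.
Remaining liens by effective date: D (Mar 12, 2020), A (Jun 5, 2020), B (Aug 25, 2020), C (Jan 19, 2022), F (Apr 1, 2022).

E, D, A, B, C, F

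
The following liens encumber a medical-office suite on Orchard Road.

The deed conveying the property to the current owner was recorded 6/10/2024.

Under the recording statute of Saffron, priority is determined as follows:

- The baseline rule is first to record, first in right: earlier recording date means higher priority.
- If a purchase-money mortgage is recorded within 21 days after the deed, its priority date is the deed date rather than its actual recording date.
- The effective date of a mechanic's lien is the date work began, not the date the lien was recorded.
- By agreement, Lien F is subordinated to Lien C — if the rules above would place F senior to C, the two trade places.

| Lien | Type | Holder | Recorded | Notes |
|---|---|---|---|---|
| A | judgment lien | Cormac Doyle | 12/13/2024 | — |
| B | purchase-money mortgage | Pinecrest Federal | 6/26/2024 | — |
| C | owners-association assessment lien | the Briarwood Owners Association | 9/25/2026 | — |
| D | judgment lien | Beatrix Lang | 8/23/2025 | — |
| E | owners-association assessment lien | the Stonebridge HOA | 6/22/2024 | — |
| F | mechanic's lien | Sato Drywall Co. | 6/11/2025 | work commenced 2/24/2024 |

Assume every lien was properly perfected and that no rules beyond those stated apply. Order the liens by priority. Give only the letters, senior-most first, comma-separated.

Adjusting effective dates: B was recorded within the 21-day window, so its effective date is the deed date 6/10/2024; F relates back to 2/24/2024 (work commenced).
By effective date, earliest first: F (2/24/2024), B (6/10/2024), E (6/22/2024), A (12/13/2024), D (8/23/2025), C (9/25/2026).
F is senior to C before the subordination, so the two trade places.

C, B, E, A, D, F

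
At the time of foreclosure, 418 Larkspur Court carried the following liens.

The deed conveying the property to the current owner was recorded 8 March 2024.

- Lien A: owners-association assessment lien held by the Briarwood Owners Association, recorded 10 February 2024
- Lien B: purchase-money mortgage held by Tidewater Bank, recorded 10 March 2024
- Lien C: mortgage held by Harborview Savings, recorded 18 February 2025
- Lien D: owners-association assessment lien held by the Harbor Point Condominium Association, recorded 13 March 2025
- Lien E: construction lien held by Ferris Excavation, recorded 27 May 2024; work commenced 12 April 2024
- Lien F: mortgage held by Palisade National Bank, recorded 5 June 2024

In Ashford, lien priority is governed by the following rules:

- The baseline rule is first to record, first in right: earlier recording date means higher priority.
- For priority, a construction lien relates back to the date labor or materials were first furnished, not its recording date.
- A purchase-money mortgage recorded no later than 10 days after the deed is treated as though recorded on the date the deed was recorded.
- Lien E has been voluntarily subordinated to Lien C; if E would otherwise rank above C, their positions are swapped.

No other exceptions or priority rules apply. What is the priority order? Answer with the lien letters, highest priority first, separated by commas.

First, effective dates: B relates back to the deed date 8 March 2024; E relates back to 12 April 2024 (work commenced).
Ordering by effective date: A (10 February 2024), B (8 March 2024), E (12 April 2024), F (5 June 2024), C (18 February 2025), D (13 March 2025).
E is senior to C before the subordination, so the two trade places.

A, B, C, F, E, D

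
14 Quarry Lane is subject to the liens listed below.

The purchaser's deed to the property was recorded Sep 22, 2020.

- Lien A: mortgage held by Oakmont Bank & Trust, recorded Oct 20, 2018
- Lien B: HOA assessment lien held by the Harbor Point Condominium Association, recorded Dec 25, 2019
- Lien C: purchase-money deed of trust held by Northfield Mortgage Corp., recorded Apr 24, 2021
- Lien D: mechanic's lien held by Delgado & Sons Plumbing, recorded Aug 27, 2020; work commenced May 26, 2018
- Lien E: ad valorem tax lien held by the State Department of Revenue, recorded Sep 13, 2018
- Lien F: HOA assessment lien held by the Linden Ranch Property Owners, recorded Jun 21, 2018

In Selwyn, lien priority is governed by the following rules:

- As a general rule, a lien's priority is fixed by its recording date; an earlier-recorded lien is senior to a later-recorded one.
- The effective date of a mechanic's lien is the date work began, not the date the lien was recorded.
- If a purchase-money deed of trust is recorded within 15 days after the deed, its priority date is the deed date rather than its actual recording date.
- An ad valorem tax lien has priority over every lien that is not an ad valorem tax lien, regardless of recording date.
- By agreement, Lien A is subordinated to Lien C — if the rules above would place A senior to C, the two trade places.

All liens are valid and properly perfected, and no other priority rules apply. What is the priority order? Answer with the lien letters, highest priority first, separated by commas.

E, D, F, C, B, A

Adjusting effective dates: C missed the 15-day window (214 days after the deed), so its recording date stands; D's effective date is May 26, 2018, when work began.
E is an ad valorem tax lien, so it outranks all other liens regardless of date.
Among the remaining liens, by effective date: D (May 26, 2018), F (Jun 21, 2018), A (Oct 20, 2018), B (Dec 25, 2019), C (Apr 24, 2021).
Because A would otherwise rank above C, the subordination swaps them.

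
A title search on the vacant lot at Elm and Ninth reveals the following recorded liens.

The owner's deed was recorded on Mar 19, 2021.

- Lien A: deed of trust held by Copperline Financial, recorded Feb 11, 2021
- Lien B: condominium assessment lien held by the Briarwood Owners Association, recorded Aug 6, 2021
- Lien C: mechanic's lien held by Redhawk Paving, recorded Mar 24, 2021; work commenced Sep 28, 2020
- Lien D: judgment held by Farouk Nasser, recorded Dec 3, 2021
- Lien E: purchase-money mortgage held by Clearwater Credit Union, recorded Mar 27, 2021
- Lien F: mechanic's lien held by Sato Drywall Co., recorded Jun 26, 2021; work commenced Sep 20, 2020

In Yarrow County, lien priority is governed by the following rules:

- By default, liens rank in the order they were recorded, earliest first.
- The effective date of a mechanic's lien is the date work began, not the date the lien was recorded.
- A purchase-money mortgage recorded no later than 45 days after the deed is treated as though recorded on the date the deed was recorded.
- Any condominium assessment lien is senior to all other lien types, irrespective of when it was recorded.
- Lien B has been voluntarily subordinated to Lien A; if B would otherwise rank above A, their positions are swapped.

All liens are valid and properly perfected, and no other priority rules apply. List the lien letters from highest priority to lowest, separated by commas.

Effective dates after the stated exceptions: C relates back to Sep 28, 2020 (work commenced); E relates back to the deed date Mar 19, 2021; F relates back to Sep 20, 2020 (work commenced).
B is a condominium assessment lien, so it outranks all other liens regardless of date.
Remaining liens by effective date: F (Sep 20, 2020), C (Sep 28, 2020), A (Feb 11, 2021), E (Mar 19, 2021), D (Dec 3, 2021).
The subordination applies — B was senior to A — so B and A swap.

A, F, C, B, E, D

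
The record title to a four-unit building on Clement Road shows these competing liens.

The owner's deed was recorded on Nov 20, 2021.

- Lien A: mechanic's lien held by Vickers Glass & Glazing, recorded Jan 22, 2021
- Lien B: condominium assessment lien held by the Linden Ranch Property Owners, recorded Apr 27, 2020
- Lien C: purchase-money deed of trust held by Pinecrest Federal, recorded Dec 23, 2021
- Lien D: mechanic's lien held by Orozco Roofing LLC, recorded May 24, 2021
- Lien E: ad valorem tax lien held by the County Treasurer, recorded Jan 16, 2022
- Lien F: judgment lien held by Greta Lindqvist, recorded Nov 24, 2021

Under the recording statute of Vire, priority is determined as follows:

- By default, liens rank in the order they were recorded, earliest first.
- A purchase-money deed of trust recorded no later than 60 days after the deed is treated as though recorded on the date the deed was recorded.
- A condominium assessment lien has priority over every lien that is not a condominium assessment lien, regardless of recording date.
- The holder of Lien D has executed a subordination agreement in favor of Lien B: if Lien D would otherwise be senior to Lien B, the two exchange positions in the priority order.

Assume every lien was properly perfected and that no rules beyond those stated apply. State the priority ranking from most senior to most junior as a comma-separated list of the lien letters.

B, A, D, C, F, E

Effective dates: C's effective date is the deed date, Nov 20, 2021.
B is a condominium assessment lien, so it outranks all other liens regardless of date.
Among the remaining liens, by effective date: A (Jan 22, 2021), D (May 24, 2021), C (Nov 20, 2021), F (Nov 24, 2021), E (Jan 16, 2022).
D already ranks below B; the subordination has no effect.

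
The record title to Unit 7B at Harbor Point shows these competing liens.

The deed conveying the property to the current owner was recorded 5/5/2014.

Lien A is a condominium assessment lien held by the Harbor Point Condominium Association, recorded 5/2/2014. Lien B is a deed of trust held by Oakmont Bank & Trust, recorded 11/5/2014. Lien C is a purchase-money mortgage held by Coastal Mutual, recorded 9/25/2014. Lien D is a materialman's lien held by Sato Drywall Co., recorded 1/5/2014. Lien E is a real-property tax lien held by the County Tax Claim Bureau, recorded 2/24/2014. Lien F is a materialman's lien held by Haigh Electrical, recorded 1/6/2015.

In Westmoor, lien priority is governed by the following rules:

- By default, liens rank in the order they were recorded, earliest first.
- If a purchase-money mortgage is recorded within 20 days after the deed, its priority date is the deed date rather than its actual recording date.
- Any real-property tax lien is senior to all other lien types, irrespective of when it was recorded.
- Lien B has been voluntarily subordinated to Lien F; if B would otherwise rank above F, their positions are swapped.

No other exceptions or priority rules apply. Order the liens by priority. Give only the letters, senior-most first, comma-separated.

E, D, A, C, F, B

Effective dates: C was recorded 143 days after the deed, outside the 20-day window, so it keeps its recording date.
E is a real-property tax lien, so it outranks all other liens regardless of date.
Ordering the rest by effective date: D (1/5/2014), A (5/2/2014), C (9/25/2014), B (11/5/2014), F (1/6/2015).
The subordination applies — B was senior to F — so B and F swap.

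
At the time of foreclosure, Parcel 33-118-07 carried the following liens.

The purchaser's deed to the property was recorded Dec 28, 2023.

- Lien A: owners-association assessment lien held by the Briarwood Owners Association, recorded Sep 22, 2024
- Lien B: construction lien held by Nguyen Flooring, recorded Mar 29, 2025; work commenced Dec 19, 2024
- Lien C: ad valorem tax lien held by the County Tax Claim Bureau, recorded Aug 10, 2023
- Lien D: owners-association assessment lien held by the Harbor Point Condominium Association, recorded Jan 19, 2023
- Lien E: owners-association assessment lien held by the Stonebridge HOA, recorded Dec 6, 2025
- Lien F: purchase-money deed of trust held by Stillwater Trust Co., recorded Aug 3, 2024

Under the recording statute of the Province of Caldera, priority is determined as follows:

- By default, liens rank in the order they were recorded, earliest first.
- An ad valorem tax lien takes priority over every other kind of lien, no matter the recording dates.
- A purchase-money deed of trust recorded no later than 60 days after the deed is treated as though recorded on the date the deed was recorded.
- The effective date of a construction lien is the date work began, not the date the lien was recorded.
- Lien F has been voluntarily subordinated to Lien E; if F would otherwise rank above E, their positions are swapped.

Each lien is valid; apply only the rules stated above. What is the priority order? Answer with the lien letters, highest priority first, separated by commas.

C, D, E, A, B, F

Effective dates after the stated exceptions: B relates back to Dec 19, 2024 (work commenced); F was recorded 219 days after the deed, outside the 60-day window, so it keeps its recording date.
C is an ad valorem tax lien and takes priority over every other lien.
Ordering the rest by effective date: D (Jan 19, 2023), F (Aug 3, 2024), A (Sep 22, 2024), B (Dec 19, 2024), E (Dec 6, 2025).
Because F would otherwise rank above E, the subordination swaps them.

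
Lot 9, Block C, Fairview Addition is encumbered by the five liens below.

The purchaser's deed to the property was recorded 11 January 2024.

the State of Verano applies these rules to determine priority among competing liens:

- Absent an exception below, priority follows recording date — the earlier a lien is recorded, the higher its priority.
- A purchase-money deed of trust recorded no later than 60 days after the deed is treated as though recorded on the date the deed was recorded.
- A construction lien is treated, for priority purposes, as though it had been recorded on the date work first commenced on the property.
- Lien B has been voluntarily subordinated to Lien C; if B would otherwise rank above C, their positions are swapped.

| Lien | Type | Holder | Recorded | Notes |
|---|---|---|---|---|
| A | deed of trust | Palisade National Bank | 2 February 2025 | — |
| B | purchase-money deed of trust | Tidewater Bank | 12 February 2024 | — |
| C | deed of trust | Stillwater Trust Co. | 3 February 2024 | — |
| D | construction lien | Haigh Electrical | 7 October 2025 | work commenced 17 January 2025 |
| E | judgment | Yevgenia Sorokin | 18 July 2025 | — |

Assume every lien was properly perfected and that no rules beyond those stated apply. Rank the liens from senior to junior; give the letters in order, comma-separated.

Effective dates after the stated exceptions: B was recorded within the 60-day window, so its effective date is the deed date 11 January 2024; D relates back to 17 January 2025 (work commenced).
By effective date, earliest first: B (11 January 2024), C (3 February 2024), D (17 January 2025), A (2 February 2025), E (18 July 2025).
The subordination applies — B was senior to C — so B and C swap.

C, B, D, A, E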